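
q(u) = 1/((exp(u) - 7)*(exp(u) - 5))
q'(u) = -exp(u)/((exp(u) - 7)*(exp(u) - 5)^2) - exp(u)/((exp(u) - 7)^2*(exp(u) - 5)) = 2*(6 - exp(u))*exp(u)/(exp(4*u) - 24*exp(3*u) + 214*exp(2*u) - 840*exp(u) + 1225)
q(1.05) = 0.11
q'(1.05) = 0.23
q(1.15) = 0.14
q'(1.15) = 0.36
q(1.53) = 1.10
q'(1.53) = 15.43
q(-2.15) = 0.03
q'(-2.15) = 0.00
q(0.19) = 0.05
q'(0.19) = 0.02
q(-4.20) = 0.03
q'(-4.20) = 0.00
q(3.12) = 0.00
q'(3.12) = -0.01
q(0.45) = 0.05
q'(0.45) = 0.04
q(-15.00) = 0.03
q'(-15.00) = 0.00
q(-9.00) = 0.03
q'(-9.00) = 0.00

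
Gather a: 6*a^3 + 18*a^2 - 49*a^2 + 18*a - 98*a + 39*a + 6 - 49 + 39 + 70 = 6*a^3 - 31*a^2 - 41*a + 66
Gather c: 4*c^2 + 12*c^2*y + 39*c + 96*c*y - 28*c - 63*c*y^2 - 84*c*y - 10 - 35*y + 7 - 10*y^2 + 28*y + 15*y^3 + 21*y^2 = c^2*(12*y + 4) + c*(-63*y^2 + 12*y + 11) + 15*y^3 + 11*y^2 - 7*y - 3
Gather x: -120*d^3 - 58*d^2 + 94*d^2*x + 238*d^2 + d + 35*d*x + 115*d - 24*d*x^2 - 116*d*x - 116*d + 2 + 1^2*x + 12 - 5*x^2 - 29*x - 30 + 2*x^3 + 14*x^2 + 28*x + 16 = -120*d^3 + 180*d^2 + 2*x^3 + x^2*(9 - 24*d) + x*(94*d^2 - 81*d)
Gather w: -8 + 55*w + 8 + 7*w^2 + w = 7*w^2 + 56*w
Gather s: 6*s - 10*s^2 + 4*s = -10*s^2 + 10*s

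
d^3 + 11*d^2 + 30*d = d*(d + 5)*(d + 6)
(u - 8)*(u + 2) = u^2 - 6*u - 16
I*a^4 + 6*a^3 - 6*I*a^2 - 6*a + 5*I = (a - 1)*(a - 5*I)*(a - I)*(I*a + I)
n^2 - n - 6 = (n - 3)*(n + 2)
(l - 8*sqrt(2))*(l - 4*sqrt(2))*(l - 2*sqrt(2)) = l^3 - 14*sqrt(2)*l^2 + 112*l - 128*sqrt(2)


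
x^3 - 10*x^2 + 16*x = x*(x - 8)*(x - 2)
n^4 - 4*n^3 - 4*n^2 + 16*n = n*(n - 4)*(n - 2)*(n + 2)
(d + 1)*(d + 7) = d^2 + 8*d + 7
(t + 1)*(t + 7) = t^2 + 8*t + 7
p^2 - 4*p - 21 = (p - 7)*(p + 3)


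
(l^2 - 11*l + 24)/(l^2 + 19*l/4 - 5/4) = 4*(l^2 - 11*l + 24)/(4*l^2 + 19*l - 5)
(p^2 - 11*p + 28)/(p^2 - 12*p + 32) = (p - 7)/(p - 8)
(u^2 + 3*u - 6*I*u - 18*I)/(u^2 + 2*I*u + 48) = (u + 3)/(u + 8*I)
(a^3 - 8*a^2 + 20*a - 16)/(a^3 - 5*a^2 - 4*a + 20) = (a^2 - 6*a + 8)/(a^2 - 3*a - 10)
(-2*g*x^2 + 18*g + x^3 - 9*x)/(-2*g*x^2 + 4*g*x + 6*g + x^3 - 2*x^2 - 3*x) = (x + 3)/(x + 1)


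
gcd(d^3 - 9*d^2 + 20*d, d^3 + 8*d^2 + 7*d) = d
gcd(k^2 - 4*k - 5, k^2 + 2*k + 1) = k + 1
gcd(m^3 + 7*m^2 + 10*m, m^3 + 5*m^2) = m^2 + 5*m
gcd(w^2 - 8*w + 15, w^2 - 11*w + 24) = w - 3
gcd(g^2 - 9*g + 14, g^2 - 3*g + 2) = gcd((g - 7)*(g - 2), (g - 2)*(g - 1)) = g - 2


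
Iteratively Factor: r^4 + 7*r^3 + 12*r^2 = (r)*(r^3 + 7*r^2 + 12*r) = r*(r + 4)*(r^2 + 3*r) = r*(r + 3)*(r + 4)*(r)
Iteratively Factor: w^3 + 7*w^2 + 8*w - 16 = (w - 1)*(w^2 + 8*w + 16) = (w - 1)*(w + 4)*(w + 4)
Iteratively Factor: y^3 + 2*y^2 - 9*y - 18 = (y + 2)*(y^2 - 9) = (y + 2)*(y + 3)*(y - 3)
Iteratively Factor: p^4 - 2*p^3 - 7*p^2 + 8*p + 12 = (p + 2)*(p^3 - 4*p^2 + p + 6) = (p + 1)*(p + 2)*(p^2 - 5*p + 6) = (p - 2)*(p + 1)*(p + 2)*(p - 3)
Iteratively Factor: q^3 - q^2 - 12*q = (q + 3)*(q^2 - 4*q) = (q - 4)*(q + 3)*(q)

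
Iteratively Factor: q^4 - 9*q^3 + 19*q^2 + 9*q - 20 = (q + 1)*(q^3 - 10*q^2 + 29*q - 20) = (q - 1)*(q + 1)*(q^2 - 9*q + 20) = (q - 5)*(q - 1)*(q + 1)*(q - 4)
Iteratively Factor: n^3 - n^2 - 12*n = (n + 3)*(n^2 - 4*n) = n*(n + 3)*(n - 4)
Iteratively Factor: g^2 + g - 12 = (g + 4)*(g - 3)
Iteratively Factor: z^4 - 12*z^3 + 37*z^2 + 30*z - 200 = (z - 4)*(z^3 - 8*z^2 + 5*z + 50) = (z - 5)*(z - 4)*(z^2 - 3*z - 10) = (z - 5)^2*(z - 4)*(z + 2)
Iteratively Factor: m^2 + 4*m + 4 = (m + 2)*(m + 2)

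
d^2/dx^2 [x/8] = 0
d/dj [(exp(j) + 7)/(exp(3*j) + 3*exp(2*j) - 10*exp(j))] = 2*(-exp(3*j) - 12*exp(2*j) - 21*exp(j) + 35)*exp(-j)/(exp(4*j) + 6*exp(3*j) - 11*exp(2*j) - 60*exp(j) + 100)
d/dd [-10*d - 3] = -10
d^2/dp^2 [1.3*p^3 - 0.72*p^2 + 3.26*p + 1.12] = 7.8*p - 1.44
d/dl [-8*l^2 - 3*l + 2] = -16*l - 3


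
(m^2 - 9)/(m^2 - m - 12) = (m - 3)/(m - 4)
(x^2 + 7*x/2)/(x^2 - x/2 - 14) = x/(x - 4)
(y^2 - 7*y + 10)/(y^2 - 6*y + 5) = (y - 2)/(y - 1)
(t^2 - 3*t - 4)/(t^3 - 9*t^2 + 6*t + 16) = (t - 4)/(t^2 - 10*t + 16)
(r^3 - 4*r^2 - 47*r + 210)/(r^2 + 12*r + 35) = (r^2 - 11*r + 30)/(r + 5)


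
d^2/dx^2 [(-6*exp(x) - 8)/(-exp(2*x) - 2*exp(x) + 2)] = (6*exp(4*x) + 20*exp(3*x) + 120*exp(2*x) + 120*exp(x) + 56)*exp(x)/(exp(6*x) + 6*exp(5*x) + 6*exp(4*x) - 16*exp(3*x) - 12*exp(2*x) + 24*exp(x) - 8)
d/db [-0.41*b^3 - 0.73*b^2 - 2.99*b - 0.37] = -1.23*b^2 - 1.46*b - 2.99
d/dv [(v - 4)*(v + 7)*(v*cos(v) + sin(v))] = -(v - 4)*(v + 7)*(v*sin(v) - 2*cos(v)) + (v - 4)*(v*cos(v) + sin(v)) + (v + 7)*(v*cos(v) + sin(v))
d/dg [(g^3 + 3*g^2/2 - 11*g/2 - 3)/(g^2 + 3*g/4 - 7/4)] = 2*(8*g^4 + 12*g^3 + 11*g^2 + 6*g + 95)/(16*g^4 + 24*g^3 - 47*g^2 - 42*g + 49)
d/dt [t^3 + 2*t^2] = t*(3*t + 4)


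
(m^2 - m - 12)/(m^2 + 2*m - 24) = (m + 3)/(m + 6)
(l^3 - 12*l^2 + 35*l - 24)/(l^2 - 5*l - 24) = (l^2 - 4*l + 3)/(l + 3)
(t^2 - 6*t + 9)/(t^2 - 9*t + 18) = (t - 3)/(t - 6)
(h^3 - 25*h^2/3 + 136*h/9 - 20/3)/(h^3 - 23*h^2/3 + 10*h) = (h - 2/3)/h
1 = 1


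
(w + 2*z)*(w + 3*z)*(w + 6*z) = w^3 + 11*w^2*z + 36*w*z^2 + 36*z^3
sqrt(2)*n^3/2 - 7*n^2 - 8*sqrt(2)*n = n*(n - 8*sqrt(2))*(sqrt(2)*n/2 + 1)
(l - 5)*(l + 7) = l^2 + 2*l - 35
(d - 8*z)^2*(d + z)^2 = d^4 - 14*d^3*z + 33*d^2*z^2 + 112*d*z^3 + 64*z^4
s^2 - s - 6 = (s - 3)*(s + 2)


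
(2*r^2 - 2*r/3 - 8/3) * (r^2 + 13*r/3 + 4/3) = 2*r^4 + 8*r^3 - 26*r^2/9 - 112*r/9 - 32/9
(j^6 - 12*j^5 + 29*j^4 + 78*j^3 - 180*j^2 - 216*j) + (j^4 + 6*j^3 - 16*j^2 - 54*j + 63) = j^6 - 12*j^5 + 30*j^4 + 84*j^3 - 196*j^2 - 270*j + 63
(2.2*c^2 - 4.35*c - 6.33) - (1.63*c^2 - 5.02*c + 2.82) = 0.57*c^2 + 0.67*c - 9.15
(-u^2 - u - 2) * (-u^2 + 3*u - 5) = u^4 - 2*u^3 + 4*u^2 - u + 10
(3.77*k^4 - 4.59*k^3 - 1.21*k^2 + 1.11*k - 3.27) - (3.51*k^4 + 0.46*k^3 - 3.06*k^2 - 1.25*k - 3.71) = 0.26*k^4 - 5.05*k^3 + 1.85*k^2 + 2.36*k + 0.44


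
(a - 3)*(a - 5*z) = a^2 - 5*a*z - 3*a + 15*z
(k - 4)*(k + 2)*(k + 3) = k^3 + k^2 - 14*k - 24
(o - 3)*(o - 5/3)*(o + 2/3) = o^3 - 4*o^2 + 17*o/9 + 10/3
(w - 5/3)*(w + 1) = w^2 - 2*w/3 - 5/3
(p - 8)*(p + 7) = p^2 - p - 56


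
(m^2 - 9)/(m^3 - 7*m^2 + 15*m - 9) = (m + 3)/(m^2 - 4*m + 3)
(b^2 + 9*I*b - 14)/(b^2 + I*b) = (b^2 + 9*I*b - 14)/(b*(b + I))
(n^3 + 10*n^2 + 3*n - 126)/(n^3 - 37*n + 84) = (n + 6)/(n - 4)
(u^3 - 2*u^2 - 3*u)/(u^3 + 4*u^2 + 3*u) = (u - 3)/(u + 3)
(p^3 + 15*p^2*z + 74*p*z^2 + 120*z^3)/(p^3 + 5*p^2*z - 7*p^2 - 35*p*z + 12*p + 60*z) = (p^2 + 10*p*z + 24*z^2)/(p^2 - 7*p + 12)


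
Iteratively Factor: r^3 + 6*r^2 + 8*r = (r + 4)*(r^2 + 2*r) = (r + 2)*(r + 4)*(r)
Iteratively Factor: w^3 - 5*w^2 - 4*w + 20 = (w - 2)*(w^2 - 3*w - 10) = (w - 2)*(w + 2)*(w - 5)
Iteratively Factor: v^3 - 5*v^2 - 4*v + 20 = (v - 5)*(v^2 - 4) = (v - 5)*(v - 2)*(v + 2)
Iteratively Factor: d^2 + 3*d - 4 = (d - 1)*(d + 4)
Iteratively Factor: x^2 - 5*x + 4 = (x - 4)*(x - 1)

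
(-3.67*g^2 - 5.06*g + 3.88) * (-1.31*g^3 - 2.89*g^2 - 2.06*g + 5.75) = 4.8077*g^5 + 17.2349*g^4 + 17.1008*g^3 - 21.8921*g^2 - 37.0878*g + 22.31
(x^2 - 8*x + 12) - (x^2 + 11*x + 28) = -19*x - 16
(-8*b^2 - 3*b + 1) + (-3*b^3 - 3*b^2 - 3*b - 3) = -3*b^3 - 11*b^2 - 6*b - 2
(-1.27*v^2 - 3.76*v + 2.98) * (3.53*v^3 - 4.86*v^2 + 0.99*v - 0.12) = -4.4831*v^5 - 7.1006*v^4 + 27.5357*v^3 - 18.0528*v^2 + 3.4014*v - 0.3576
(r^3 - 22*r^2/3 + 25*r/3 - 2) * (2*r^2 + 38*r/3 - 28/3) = 2*r^5 - 2*r^4 - 770*r^3/9 + 170*r^2 - 928*r/9 + 56/3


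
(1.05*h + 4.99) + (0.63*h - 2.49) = 1.68*h + 2.5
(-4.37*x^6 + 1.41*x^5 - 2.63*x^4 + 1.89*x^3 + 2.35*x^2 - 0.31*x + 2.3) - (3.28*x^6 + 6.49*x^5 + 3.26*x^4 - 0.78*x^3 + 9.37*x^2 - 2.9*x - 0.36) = -7.65*x^6 - 5.08*x^5 - 5.89*x^4 + 2.67*x^3 - 7.02*x^2 + 2.59*x + 2.66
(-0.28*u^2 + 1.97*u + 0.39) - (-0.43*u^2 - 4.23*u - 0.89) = 0.15*u^2 + 6.2*u + 1.28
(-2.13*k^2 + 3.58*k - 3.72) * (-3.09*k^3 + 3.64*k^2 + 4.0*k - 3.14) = 6.5817*k^5 - 18.8154*k^4 + 16.006*k^3 + 7.4674*k^2 - 26.1212*k + 11.6808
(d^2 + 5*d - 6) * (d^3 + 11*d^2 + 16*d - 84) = d^5 + 16*d^4 + 65*d^3 - 70*d^2 - 516*d + 504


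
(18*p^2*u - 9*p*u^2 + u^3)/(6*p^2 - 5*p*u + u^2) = u*(6*p - u)/(2*p - u)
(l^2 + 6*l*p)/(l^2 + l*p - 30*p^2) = l/(l - 5*p)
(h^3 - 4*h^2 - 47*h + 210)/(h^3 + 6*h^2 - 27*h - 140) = (h - 6)/(h + 4)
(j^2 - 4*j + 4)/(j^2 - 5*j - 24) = (-j^2 + 4*j - 4)/(-j^2 + 5*j + 24)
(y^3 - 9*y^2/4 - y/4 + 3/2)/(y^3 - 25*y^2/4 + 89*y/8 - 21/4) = 2*(4*y^2 - y - 3)/(8*y^2 - 34*y + 21)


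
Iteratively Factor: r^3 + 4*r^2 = (r)*(r^2 + 4*r) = r^2*(r + 4)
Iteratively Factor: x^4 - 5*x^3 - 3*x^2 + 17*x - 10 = (x - 1)*(x^3 - 4*x^2 - 7*x + 10) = (x - 5)*(x - 1)*(x^2 + x - 2) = (x - 5)*(x - 1)^2*(x + 2)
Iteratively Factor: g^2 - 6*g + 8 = (g - 2)*(g - 4)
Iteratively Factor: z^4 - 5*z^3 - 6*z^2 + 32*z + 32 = (z + 1)*(z^3 - 6*z^2 + 32) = (z - 4)*(z + 1)*(z^2 - 2*z - 8) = (z - 4)^2*(z + 1)*(z + 2)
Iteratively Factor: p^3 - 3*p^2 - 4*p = (p + 1)*(p^2 - 4*p) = (p - 4)*(p + 1)*(p)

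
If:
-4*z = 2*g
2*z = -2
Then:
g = 2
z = -1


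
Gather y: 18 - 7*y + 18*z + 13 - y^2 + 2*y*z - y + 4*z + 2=-y^2 + y*(2*z - 8) + 22*z + 33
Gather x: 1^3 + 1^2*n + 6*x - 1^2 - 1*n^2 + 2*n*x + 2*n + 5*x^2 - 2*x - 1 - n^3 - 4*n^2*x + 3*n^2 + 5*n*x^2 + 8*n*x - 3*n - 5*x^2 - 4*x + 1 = -n^3 + 2*n^2 + 5*n*x^2 + x*(-4*n^2 + 10*n)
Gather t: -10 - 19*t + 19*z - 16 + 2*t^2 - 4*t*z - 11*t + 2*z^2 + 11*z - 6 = 2*t^2 + t*(-4*z - 30) + 2*z^2 + 30*z - 32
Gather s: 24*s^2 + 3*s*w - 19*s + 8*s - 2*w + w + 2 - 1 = 24*s^2 + s*(3*w - 11) - w + 1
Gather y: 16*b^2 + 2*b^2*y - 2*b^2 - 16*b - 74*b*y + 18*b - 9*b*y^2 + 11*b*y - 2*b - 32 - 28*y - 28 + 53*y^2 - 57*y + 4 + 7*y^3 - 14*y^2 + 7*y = 14*b^2 + 7*y^3 + y^2*(39 - 9*b) + y*(2*b^2 - 63*b - 78) - 56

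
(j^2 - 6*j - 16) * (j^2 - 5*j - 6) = j^4 - 11*j^3 + 8*j^2 + 116*j + 96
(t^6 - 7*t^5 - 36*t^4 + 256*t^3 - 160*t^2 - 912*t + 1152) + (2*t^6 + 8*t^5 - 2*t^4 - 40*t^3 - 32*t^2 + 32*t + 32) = 3*t^6 + t^5 - 38*t^4 + 216*t^3 - 192*t^2 - 880*t + 1184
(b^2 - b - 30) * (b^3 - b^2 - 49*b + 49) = b^5 - 2*b^4 - 78*b^3 + 128*b^2 + 1421*b - 1470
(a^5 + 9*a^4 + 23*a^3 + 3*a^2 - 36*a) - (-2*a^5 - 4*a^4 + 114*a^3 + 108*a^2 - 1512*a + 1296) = 3*a^5 + 13*a^4 - 91*a^3 - 105*a^2 + 1476*a - 1296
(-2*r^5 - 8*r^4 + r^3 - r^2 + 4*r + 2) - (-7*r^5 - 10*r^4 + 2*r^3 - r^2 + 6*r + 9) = 5*r^5 + 2*r^4 - r^3 - 2*r - 7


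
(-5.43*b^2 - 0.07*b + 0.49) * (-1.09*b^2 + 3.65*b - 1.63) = 5.9187*b^4 - 19.7432*b^3 + 8.0613*b^2 + 1.9026*b - 0.7987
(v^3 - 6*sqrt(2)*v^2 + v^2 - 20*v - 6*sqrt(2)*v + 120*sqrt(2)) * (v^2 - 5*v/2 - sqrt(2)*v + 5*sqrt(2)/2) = v^5 - 7*sqrt(2)*v^4 - 3*v^4/2 - 21*v^3/2 + 21*sqrt(2)*v^3/2 + 32*v^2 + 315*sqrt(2)*v^2/2 - 350*sqrt(2)*v - 270*v + 600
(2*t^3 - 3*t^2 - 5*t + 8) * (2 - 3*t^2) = -6*t^5 + 9*t^4 + 19*t^3 - 30*t^2 - 10*t + 16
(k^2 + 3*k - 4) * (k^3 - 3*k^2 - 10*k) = k^5 - 23*k^3 - 18*k^2 + 40*k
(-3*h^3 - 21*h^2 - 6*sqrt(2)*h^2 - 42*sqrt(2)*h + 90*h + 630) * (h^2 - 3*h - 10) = -3*h^5 - 12*h^4 - 6*sqrt(2)*h^4 - 24*sqrt(2)*h^3 + 183*h^3 + 186*sqrt(2)*h^2 + 570*h^2 - 2790*h + 420*sqrt(2)*h - 6300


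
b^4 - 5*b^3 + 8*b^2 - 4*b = b*(b - 2)^2*(b - 1)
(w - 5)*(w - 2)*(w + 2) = w^3 - 5*w^2 - 4*w + 20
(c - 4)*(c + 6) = c^2 + 2*c - 24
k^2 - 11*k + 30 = (k - 6)*(k - 5)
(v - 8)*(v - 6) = v^2 - 14*v + 48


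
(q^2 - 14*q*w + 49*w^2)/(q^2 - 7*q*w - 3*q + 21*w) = (q - 7*w)/(q - 3)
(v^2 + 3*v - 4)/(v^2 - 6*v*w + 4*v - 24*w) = (v - 1)/(v - 6*w)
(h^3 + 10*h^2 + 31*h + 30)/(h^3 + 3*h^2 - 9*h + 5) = (h^2 + 5*h + 6)/(h^2 - 2*h + 1)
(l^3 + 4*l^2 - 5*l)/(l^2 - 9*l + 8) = l*(l + 5)/(l - 8)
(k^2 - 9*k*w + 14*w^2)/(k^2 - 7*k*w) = (k - 2*w)/k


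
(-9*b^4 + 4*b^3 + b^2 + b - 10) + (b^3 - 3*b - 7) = -9*b^4 + 5*b^3 + b^2 - 2*b - 17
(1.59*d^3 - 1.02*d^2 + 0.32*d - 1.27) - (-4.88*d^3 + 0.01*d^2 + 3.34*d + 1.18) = 6.47*d^3 - 1.03*d^2 - 3.02*d - 2.45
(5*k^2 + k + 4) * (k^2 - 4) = 5*k^4 + k^3 - 16*k^2 - 4*k - 16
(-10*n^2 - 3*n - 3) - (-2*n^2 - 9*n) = -8*n^2 + 6*n - 3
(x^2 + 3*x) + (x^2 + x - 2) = 2*x^2 + 4*x - 2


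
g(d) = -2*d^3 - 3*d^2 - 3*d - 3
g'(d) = -6*d^2 - 6*d - 3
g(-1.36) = 0.56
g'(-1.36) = -5.94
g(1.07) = -12.09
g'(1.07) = -16.29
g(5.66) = -478.73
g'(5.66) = -229.17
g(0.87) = -9.20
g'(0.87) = -12.76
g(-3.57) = 60.47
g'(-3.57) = -58.05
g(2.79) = -78.16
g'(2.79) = -66.44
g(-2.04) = 7.61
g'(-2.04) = -15.73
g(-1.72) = 3.46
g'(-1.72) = -10.43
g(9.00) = -1731.00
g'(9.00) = -543.00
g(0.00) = -3.00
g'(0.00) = -3.00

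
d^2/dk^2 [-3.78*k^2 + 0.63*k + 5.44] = -7.56000000000000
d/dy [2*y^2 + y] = 4*y + 1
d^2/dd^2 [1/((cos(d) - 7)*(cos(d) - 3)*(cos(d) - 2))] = (-682*(1 - cos(d)^2)^2 + 12*sin(d)^6 + 3*cos(d)^6 + 132*cos(d)^5 + 906*cos(d)^3 + 117*cos(d)^2 - 4422*cos(d) + 3024)/((cos(d) - 7)^3*(cos(d) - 3)^3*(cos(d) - 2)^3)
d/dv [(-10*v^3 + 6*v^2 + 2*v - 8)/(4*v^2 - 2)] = (-10*v^4 + 13*v^2 + 10*v - 1)/(4*v^4 - 4*v^2 + 1)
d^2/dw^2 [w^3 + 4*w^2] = 6*w + 8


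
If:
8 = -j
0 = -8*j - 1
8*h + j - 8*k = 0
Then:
No Solution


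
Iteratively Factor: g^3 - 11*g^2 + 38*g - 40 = (g - 2)*(g^2 - 9*g + 20) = (g - 4)*(g - 2)*(g - 5)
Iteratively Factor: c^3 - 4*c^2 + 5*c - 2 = (c - 1)*(c^2 - 3*c + 2) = (c - 1)^2*(c - 2)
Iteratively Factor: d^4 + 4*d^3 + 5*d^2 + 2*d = (d + 2)*(d^3 + 2*d^2 + d) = (d + 1)*(d + 2)*(d^2 + d) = d*(d + 1)*(d + 2)*(d + 1)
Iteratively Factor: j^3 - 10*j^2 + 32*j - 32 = (j - 4)*(j^2 - 6*j + 8) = (j - 4)^2*(j - 2)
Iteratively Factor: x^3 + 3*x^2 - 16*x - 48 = (x - 4)*(x^2 + 7*x + 12) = (x - 4)*(x + 4)*(x + 3)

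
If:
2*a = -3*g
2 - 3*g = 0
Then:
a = -1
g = 2/3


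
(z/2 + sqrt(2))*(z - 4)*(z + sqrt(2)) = z^3/2 - 2*z^2 + 3*sqrt(2)*z^2/2 - 6*sqrt(2)*z + 2*z - 8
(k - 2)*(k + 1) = k^2 - k - 2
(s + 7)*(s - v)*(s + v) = s^3 + 7*s^2 - s*v^2 - 7*v^2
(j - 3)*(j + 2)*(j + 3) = j^3 + 2*j^2 - 9*j - 18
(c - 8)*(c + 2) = c^2 - 6*c - 16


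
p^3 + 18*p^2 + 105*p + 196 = (p + 4)*(p + 7)^2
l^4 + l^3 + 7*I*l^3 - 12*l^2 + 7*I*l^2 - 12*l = l*(l + 1)*(l + 3*I)*(l + 4*I)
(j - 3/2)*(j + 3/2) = j^2 - 9/4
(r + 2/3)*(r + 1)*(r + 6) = r^3 + 23*r^2/3 + 32*r/3 + 4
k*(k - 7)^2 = k^3 - 14*k^2 + 49*k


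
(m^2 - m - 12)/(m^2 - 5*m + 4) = (m + 3)/(m - 1)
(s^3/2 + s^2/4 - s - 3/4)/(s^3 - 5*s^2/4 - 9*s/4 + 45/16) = 4*(s^2 + 2*s + 1)/(8*s^2 + 2*s - 15)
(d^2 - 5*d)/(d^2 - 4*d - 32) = d*(5 - d)/(-d^2 + 4*d + 32)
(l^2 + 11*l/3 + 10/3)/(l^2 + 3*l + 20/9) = 3*(l + 2)/(3*l + 4)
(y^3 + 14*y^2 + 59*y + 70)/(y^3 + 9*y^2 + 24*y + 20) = (y + 7)/(y + 2)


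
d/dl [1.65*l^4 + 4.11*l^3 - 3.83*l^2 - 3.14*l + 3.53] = 6.6*l^3 + 12.33*l^2 - 7.66*l - 3.14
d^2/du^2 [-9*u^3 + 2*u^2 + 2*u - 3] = 4 - 54*u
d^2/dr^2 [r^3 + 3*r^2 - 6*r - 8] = 6*r + 6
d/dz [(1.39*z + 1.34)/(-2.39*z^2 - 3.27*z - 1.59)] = (3.3221*z^2 + 6.4052*z + 2.1717)/(5.7121*z^4 + 15.6306*z^3 + 18.2931*z^2 + 10.3986*z + 2.5281)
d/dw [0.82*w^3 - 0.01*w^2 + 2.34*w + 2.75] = 2.46*w^2 - 0.02*w + 2.34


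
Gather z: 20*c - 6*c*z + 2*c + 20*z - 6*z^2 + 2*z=22*c - 6*z^2 + z*(22 - 6*c)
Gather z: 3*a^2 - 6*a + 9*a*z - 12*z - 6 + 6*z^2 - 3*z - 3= 3*a^2 - 6*a + 6*z^2 + z*(9*a - 15) - 9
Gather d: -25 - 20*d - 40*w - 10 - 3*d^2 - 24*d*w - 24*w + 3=-3*d^2 + d*(-24*w - 20) - 64*w - 32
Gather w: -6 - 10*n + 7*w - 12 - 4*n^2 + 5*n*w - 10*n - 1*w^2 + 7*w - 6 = -4*n^2 - 20*n - w^2 + w*(5*n + 14) - 24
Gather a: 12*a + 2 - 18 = 12*a - 16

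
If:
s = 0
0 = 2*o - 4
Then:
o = 2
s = 0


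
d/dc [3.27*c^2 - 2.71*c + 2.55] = 6.54*c - 2.71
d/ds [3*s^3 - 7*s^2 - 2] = s*(9*s - 14)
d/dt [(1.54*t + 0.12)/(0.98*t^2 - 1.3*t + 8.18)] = (-1.5092*t^2 - 0.2352*t + 12.7532)/(0.9604*t^4 - 2.548*t^3 + 17.7228*t^2 - 21.268*t + 66.9124)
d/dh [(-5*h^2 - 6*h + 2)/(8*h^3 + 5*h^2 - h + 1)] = (40*h^4 + 96*h^3 - 13*h^2 - 30*h - 4)/(64*h^6 + 80*h^5 + 9*h^4 + 6*h^3 + 11*h^2 - 2*h + 1)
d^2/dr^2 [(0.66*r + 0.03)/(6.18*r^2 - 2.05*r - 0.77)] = ((2.3352 - 24.4728*r)*(-6.18*r^2 + 2.05*r + 0.77) - (0.66*r + 0.03)*(12.36*r - 2.05)*(24.72*r - 4.1))/(-6.18*r^2 + 2.05*r + 0.77)^3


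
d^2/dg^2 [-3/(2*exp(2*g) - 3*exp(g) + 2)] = 3*(-2*(4*exp(g) - 3)^2*exp(g) + (8*exp(g) - 3)*(2*exp(2*g) - 3*exp(g) + 2))*exp(g)/(2*exp(2*g) - 3*exp(g) + 2)^3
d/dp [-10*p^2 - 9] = -20*p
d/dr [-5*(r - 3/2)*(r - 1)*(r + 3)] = -15*r^2 - 5*r + 30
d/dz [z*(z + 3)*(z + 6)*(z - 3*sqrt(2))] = 4*z^3 - 9*sqrt(2)*z^2 + 27*z^2 - 54*sqrt(2)*z + 36*z - 54*sqrt(2)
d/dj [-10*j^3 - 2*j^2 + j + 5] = -30*j^2 - 4*j + 1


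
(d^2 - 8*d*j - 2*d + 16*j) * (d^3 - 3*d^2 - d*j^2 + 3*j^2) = d^5 - 8*d^4*j - 5*d^4 - d^3*j^2 + 40*d^3*j + 6*d^3 + 8*d^2*j^3 + 5*d^2*j^2 - 48*d^2*j - 40*d*j^3 - 6*d*j^2 + 48*j^3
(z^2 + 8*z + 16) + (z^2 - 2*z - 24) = 2*z^2 + 6*z - 8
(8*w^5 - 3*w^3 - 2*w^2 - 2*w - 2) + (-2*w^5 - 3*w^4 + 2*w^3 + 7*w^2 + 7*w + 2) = 6*w^5 - 3*w^4 - w^3 + 5*w^2 + 5*w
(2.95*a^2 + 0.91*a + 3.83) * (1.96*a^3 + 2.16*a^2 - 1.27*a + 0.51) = 5.782*a^5 + 8.1556*a^4 + 5.7259*a^3 + 8.6216*a^2 - 4.4*a + 1.9533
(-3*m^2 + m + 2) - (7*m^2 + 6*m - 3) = -10*m^2 - 5*m + 5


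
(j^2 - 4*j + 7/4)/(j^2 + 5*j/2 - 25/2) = (4*j^2 - 16*j + 7)/(2*(2*j^2 + 5*j - 25))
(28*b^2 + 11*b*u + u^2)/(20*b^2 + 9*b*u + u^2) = (7*b + u)/(5*b + u)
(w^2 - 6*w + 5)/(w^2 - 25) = (w - 1)/(w + 5)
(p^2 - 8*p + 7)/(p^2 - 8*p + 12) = (p^2 - 8*p + 7)/(p^2 - 8*p + 12)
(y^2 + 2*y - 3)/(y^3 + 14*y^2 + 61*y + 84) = (y - 1)/(y^2 + 11*y + 28)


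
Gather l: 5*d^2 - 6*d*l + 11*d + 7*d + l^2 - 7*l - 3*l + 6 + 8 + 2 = 5*d^2 + 18*d + l^2 + l*(-6*d - 10) + 16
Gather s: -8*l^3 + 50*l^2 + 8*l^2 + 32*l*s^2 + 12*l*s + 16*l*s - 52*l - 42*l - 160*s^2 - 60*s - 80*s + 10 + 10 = -8*l^3 + 58*l^2 - 94*l + s^2*(32*l - 160) + s*(28*l - 140) + 20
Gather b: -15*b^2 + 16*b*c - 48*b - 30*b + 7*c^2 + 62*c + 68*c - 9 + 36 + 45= -15*b^2 + b*(16*c - 78) + 7*c^2 + 130*c + 72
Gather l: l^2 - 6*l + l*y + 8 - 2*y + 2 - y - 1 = l^2 + l*(y - 6) - 3*y + 9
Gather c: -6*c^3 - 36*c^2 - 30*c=-6*c^3 - 36*c^2 - 30*c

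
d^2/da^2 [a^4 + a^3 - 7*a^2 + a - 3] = 12*a^2 + 6*a - 14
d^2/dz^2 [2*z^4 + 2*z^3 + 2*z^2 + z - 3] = 24*z^2 + 12*z + 4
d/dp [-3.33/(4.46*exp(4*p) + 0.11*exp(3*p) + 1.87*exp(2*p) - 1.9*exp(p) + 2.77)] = (59.4072*exp(3*p) + 1.0989*exp(2*p) + 12.4542*exp(p) - 6.327)*exp(p)/(4.46*exp(4*p) + 0.11*exp(3*p) + 1.87*exp(2*p) - 1.9*exp(p) + 2.77)^2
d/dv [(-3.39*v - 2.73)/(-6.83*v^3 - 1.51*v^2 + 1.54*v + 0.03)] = (-46.3074*v^3 - 61.0566*v^2 - 8.2446*v + 4.1025)/(46.6489*v^6 + 20.6266*v^5 - 18.7563*v^4 - 5.0606*v^3 + 2.281*v^2 + 0.0924*v + 0.0009)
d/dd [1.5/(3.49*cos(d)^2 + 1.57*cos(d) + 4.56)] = (10.47*cos(d) + 2.355)*sin(d)/(3.49*cos(d)^2 + 1.57*cos(d) + 4.56)^2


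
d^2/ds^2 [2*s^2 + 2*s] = 4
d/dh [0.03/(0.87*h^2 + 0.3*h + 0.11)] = (-0.0522*h - 0.009)/(0.87*h^2 + 0.3*h + 0.11)^2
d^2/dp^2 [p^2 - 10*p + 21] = 2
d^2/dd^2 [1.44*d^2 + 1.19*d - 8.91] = 2.88000000000000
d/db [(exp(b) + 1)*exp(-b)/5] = -exp(-b)/5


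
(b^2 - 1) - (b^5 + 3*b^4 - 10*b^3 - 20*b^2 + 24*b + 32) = -b^5 - 3*b^4 + 10*b^3 + 21*b^2 - 24*b - 33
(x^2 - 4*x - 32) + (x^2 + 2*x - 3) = 2*x^2 - 2*x - 35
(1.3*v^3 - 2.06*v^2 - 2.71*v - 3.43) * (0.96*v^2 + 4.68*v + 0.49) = 1.248*v^5 + 4.1064*v^4 - 11.6054*v^3 - 16.985*v^2 - 17.3803*v - 1.6807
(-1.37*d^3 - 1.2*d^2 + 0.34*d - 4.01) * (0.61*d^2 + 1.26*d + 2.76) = -0.8357*d^5 - 2.4582*d^4 - 5.0858*d^3 - 5.3297*d^2 - 4.1142*d - 11.0676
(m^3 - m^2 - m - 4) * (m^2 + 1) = m^5 - m^4 - 5*m^2 - m - 4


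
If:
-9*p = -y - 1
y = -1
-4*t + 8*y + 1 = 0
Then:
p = 0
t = -7/4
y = -1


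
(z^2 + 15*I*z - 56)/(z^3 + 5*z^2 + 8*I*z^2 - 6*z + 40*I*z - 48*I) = (z + 7*I)/(z^2 + 5*z - 6)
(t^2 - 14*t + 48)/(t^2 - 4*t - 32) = (t - 6)/(t + 4)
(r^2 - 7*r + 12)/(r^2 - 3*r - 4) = (r - 3)/(r + 1)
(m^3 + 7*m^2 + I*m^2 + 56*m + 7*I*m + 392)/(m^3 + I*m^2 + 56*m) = (m + 7)/m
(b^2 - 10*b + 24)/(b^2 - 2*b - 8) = (b - 6)/(b + 2)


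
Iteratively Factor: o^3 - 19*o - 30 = (o + 3)*(o^2 - 3*o - 10) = (o + 2)*(o + 3)*(o - 5)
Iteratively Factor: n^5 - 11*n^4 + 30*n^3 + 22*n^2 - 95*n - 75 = (n - 5)*(n^4 - 6*n^3 + 22*n + 15) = (n - 5)*(n + 1)*(n^3 - 7*n^2 + 7*n + 15) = (n - 5)^2*(n + 1)*(n^2 - 2*n - 3) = (n - 5)^2*(n + 1)^2*(n - 3)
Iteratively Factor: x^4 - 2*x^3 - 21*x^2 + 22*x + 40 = (x - 2)*(x^3 - 21*x - 20) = (x - 5)*(x - 2)*(x^2 + 5*x + 4) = (x - 5)*(x - 2)*(x + 1)*(x + 4)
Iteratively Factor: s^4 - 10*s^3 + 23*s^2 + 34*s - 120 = (s + 2)*(s^3 - 12*s^2 + 47*s - 60) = (s - 5)*(s + 2)*(s^2 - 7*s + 12) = (s - 5)*(s - 3)*(s + 2)*(s - 4)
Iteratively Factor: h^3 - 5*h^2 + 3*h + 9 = (h - 3)*(h^2 - 2*h - 3) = (h - 3)*(h + 1)*(h - 3)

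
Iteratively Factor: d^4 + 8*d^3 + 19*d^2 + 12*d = (d)*(d^3 + 8*d^2 + 19*d + 12) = d*(d + 4)*(d^2 + 4*d + 3) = d*(d + 3)*(d + 4)*(d + 1)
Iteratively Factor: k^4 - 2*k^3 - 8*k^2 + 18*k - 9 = (k + 3)*(k^3 - 5*k^2 + 7*k - 3) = (k - 1)*(k + 3)*(k^2 - 4*k + 3) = (k - 1)^2*(k + 3)*(k - 3)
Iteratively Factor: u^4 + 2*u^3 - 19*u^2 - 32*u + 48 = (u + 3)*(u^3 - u^2 - 16*u + 16) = (u - 1)*(u + 3)*(u^2 - 16) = (u - 1)*(u + 3)*(u + 4)*(u - 4)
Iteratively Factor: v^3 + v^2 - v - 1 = (v + 1)*(v^2 - 1) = (v + 1)^2*(v - 1)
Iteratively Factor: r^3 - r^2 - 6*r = (r + 2)*(r^2 - 3*r) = r*(r + 2)*(r - 3)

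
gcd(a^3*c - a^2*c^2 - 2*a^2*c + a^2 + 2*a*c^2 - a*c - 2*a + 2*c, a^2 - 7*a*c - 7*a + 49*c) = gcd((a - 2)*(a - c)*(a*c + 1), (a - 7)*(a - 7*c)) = 1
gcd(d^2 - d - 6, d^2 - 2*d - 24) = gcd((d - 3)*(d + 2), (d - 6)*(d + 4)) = 1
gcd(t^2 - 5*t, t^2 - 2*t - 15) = t - 5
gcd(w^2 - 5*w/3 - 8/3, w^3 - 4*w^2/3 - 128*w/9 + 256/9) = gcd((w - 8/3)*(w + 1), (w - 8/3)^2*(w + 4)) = w - 8/3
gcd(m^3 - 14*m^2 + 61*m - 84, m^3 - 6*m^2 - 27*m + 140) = m^2 - 11*m + 28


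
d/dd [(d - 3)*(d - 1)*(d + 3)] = 3*d^2 - 2*d - 9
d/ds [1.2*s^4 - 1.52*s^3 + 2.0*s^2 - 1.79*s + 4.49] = 4.8*s^3 - 4.56*s^2 + 4.0*s - 1.79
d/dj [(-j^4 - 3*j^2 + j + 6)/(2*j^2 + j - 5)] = ((4*j + 1)*(j^4 + 3*j^2 - j - 6) + (2*j^2 + j - 5)*(-4*j^3 - 6*j + 1))/(2*j^2 + j - 5)^2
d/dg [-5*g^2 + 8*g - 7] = 8 - 10*g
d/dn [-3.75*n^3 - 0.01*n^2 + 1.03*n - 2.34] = -11.25*n^2 - 0.02*n + 1.03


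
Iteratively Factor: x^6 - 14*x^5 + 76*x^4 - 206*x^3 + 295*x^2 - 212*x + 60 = (x - 3)*(x^5 - 11*x^4 + 43*x^3 - 77*x^2 + 64*x - 20) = (x - 3)*(x - 2)*(x^4 - 9*x^3 + 25*x^2 - 27*x + 10) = (x - 3)*(x - 2)*(x - 1)*(x^3 - 8*x^2 + 17*x - 10) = (x - 3)*(x - 2)^2*(x - 1)*(x^2 - 6*x + 5) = (x - 5)*(x - 3)*(x - 2)^2*(x - 1)*(x - 1)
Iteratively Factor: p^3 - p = (p + 1)*(p^2 - p) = p*(p + 1)*(p - 1)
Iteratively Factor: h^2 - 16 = (h - 4)*(h + 4)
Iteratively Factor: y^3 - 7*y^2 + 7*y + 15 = (y - 5)*(y^2 - 2*y - 3) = (y - 5)*(y - 3)*(y + 1)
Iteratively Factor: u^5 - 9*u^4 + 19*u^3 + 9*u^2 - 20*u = (u - 1)*(u^4 - 8*u^3 + 11*u^2 + 20*u) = u*(u - 1)*(u^3 - 8*u^2 + 11*u + 20) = u*(u - 1)*(u + 1)*(u^2 - 9*u + 20) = u*(u - 5)*(u - 1)*(u + 1)*(u - 4)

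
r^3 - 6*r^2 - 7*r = r*(r - 7)*(r + 1)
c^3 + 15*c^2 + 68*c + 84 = (c + 2)*(c + 6)*(c + 7)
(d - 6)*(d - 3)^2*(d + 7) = d^4 - 5*d^3 - 39*d^2 + 261*d - 378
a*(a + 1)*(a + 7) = a^3 + 8*a^2 + 7*a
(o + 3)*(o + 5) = o^2 + 8*o + 15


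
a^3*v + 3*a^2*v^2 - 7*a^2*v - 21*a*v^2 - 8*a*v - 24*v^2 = (a - 8)*(a + 3*v)*(a*v + v)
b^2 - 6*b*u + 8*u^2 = (b - 4*u)*(b - 2*u)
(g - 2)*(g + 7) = g^2 + 5*g - 14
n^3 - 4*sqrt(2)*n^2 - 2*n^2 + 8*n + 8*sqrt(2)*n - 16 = (n - 2)*(n - 2*sqrt(2))^2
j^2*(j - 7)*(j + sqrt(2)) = j^4 - 7*j^3 + sqrt(2)*j^3 - 7*sqrt(2)*j^2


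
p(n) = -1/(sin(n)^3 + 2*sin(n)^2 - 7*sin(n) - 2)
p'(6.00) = -929.54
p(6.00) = -11.08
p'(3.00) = 0.73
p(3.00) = 0.34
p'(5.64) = -0.91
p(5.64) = -0.37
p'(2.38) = 0.07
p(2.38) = 0.18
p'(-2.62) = 2.07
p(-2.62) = -0.54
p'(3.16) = 2.02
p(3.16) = 0.53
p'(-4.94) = -0.00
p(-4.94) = 0.17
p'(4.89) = -0.04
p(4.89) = -0.17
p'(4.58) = 0.03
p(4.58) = -0.17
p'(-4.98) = -0.00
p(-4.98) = 0.17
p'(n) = -(-3*sin(n)^2*cos(n) - 4*sin(n)*cos(n) + 7*cos(n))/(sin(n)^3 + 2*sin(n)^2 - 7*sin(n) - 2)^2 = (3*sin(n)^2 + 4*sin(n) - 7)*cos(n)/(sin(n)^3 + 2*sin(n)^2 - 7*sin(n) - 2)^2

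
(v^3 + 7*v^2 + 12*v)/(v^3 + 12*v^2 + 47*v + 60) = v/(v + 5)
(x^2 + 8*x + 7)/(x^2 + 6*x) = (x^2 + 8*x + 7)/(x*(x + 6))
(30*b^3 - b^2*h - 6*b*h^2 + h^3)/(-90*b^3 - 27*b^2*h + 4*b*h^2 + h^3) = (-6*b^2 - b*h + h^2)/(18*b^2 + 9*b*h + h^2)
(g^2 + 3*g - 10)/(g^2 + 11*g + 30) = (g - 2)/(g + 6)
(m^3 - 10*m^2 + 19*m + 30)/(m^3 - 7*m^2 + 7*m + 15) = (m - 6)/(m - 3)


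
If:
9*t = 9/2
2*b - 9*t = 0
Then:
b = 9/4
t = 1/2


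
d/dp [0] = 0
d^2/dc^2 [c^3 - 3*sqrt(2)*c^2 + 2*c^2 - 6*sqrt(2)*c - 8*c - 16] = 6*c - 6*sqrt(2) + 4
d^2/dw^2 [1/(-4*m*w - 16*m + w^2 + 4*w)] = 2*(-4*m*w - 16*m + w^2 + 4*w - 4*(-2*m + w + 2)^2)/(4*m*w + 16*m - w^2 - 4*w)^3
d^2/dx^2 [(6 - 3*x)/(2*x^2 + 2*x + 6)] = 3*(-(x - 2)*(2*x + 1)^2 + (3*x - 1)*(x^2 + x + 3))/(x^2 + x + 3)^3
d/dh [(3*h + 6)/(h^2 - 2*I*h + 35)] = 3*(h^2 - 2*I*h - 2*(h + 2)*(h - I) + 35)/(h^2 - 2*I*h + 35)^2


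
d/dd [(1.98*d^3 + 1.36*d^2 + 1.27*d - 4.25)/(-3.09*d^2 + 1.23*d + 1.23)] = (-6.1182*d^4 + 4.8708*d^3 + 12.9033*d^2 - 22.9194*d + 6.7896)/(9.5481*d^4 - 7.6014*d^3 - 6.0885*d^2 + 3.0258*d + 1.5129)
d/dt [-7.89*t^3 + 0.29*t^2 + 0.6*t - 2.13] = -23.67*t^2 + 0.58*t + 0.6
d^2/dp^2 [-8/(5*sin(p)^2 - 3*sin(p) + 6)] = 8*(100*sin(p)^4 - 45*sin(p)^3 - 261*sin(p)^2 + 108*sin(p) + 42)/(5*sin(p)^2 - 3*sin(p) + 6)^3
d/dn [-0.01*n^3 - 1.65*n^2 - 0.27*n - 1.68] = -0.03*n^2 - 3.3*n - 0.27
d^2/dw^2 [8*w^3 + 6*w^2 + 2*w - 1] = 48*w + 12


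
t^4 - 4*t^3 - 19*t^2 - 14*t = t*(t - 7)*(t + 1)*(t + 2)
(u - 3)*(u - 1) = u^2 - 4*u + 3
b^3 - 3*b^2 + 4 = (b - 2)^2*(b + 1)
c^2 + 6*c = c*(c + 6)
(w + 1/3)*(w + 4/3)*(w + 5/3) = w^3 + 10*w^2/3 + 29*w/9 + 20/27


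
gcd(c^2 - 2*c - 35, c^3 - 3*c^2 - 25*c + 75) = c + 5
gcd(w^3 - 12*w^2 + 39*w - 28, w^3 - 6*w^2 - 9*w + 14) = w^2 - 8*w + 7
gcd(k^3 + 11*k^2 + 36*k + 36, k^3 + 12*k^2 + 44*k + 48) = k^2 + 8*k + 12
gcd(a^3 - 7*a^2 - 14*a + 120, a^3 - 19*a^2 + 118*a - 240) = a^2 - 11*a + 30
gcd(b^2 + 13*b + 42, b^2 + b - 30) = b + 6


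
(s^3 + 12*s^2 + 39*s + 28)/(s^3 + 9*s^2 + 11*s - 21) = (s^2 + 5*s + 4)/(s^2 + 2*s - 3)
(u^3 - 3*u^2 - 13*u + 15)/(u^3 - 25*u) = (u^2 + 2*u - 3)/(u*(u + 5))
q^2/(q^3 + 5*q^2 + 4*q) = q/(q^2 + 5*q + 4)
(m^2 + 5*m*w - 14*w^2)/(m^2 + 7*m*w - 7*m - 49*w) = (m - 2*w)/(m - 7)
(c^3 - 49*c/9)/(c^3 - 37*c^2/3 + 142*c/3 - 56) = c*(3*c + 7)/(3*(c^2 - 10*c + 24))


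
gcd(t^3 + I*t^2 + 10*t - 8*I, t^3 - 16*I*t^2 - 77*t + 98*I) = t - 2*I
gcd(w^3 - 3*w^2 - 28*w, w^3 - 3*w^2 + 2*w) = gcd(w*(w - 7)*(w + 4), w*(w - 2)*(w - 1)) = w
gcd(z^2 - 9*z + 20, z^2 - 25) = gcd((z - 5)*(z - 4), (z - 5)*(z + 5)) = z - 5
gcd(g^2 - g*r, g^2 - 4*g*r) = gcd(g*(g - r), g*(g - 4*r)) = g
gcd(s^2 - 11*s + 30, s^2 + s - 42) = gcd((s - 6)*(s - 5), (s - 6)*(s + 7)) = s - 6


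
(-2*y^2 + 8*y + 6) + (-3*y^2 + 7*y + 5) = -5*y^2 + 15*y + 11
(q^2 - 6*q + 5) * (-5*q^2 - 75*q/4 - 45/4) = -5*q^4 + 45*q^3/4 + 305*q^2/4 - 105*q/4 - 225/4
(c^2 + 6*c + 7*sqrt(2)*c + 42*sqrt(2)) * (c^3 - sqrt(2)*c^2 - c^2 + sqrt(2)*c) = c^5 + 5*c^4 + 6*sqrt(2)*c^4 - 20*c^3 + 30*sqrt(2)*c^3 - 70*c^2 - 36*sqrt(2)*c^2 + 84*c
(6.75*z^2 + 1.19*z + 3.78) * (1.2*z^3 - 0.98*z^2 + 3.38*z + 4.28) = 8.1*z^5 - 5.187*z^4 + 26.1848*z^3 + 29.2078*z^2 + 17.8696*z + 16.1784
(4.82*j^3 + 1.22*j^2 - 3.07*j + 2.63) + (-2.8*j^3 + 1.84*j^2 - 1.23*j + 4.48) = 2.02*j^3 + 3.06*j^2 - 4.3*j + 7.11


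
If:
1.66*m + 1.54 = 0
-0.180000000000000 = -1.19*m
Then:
No Solution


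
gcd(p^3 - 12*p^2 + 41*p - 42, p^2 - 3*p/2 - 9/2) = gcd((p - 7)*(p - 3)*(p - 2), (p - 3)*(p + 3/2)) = p - 3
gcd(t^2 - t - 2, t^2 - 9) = 1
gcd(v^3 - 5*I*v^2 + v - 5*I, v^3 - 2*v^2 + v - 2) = v^2 + 1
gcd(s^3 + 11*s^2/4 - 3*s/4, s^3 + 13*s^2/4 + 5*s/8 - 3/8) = s^2 + 11*s/4 - 3/4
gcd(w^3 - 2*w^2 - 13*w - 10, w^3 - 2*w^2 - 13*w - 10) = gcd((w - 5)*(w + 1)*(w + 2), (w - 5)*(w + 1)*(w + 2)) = w^3 - 2*w^2 - 13*w - 10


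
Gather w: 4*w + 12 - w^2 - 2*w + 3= -w^2 + 2*w + 15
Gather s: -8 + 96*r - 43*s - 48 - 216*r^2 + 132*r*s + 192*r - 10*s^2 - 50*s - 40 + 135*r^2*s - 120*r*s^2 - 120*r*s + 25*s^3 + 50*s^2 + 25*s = -216*r^2 + 288*r + 25*s^3 + s^2*(40 - 120*r) + s*(135*r^2 + 12*r - 68) - 96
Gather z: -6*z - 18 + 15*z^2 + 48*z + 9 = 15*z^2 + 42*z - 9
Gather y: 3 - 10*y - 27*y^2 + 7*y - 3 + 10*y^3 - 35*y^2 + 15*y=10*y^3 - 62*y^2 + 12*y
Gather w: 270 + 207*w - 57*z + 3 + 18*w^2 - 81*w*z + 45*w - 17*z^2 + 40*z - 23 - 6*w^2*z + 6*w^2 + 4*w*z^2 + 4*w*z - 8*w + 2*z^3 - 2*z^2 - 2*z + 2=w^2*(24 - 6*z) + w*(4*z^2 - 77*z + 244) + 2*z^3 - 19*z^2 - 19*z + 252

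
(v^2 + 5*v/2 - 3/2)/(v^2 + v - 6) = (v - 1/2)/(v - 2)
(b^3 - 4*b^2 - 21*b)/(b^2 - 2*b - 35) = b*(b + 3)/(b + 5)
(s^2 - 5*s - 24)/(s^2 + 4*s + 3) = (s - 8)/(s + 1)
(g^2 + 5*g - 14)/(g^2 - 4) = (g + 7)/(g + 2)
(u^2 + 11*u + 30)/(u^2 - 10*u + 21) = (u^2 + 11*u + 30)/(u^2 - 10*u + 21)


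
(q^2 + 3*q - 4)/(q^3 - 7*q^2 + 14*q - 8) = (q + 4)/(q^2 - 6*q + 8)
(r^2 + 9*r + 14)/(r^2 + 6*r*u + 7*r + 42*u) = (r + 2)/(r + 6*u)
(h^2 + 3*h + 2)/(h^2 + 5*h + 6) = (h + 1)/(h + 3)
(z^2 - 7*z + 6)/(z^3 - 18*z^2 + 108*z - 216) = (z - 1)/(z^2 - 12*z + 36)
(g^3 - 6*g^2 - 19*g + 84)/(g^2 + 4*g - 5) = (g^3 - 6*g^2 - 19*g + 84)/(g^2 + 4*g - 5)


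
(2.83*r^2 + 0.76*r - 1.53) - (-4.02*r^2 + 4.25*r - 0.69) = 6.85*r^2 - 3.49*r - 0.84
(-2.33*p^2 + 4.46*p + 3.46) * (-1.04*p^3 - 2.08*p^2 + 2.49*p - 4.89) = 2.4232*p^5 + 0.208*p^4 - 18.6769*p^3 + 15.3023*p^2 - 13.194*p - 16.9194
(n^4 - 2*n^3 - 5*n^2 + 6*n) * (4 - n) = -n^5 + 6*n^4 - 3*n^3 - 26*n^2 + 24*n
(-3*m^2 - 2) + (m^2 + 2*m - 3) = -2*m^2 + 2*m - 5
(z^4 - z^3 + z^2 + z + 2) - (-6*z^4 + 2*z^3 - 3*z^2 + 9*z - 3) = 7*z^4 - 3*z^3 + 4*z^2 - 8*z + 5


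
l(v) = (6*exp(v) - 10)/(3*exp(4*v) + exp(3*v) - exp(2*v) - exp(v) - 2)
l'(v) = (6*exp(v) - 10)*(-12*exp(4*v) - 3*exp(3*v) + 2*exp(2*v) + exp(v))/(3*exp(4*v) + exp(3*v) - exp(2*v) - exp(v) - 2)^2 + 6*exp(v)/(3*exp(4*v) + exp(3*v) - exp(2*v) - exp(v) - 2) = 2*(-(3*exp(v) - 5)*(12*exp(3*v) + 3*exp(2*v) - 2*exp(v) - 1) + 9*exp(4*v) + 3*exp(3*v) - 3*exp(2*v) - 3*exp(v) - 6)*exp(v)/(-3*exp(4*v) - exp(3*v) + exp(2*v) + exp(v) + 2)^2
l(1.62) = 0.01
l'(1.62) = -0.02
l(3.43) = 0.00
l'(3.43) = -0.00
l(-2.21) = 4.41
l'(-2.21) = -0.58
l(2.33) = 0.00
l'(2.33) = -0.00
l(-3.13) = 4.76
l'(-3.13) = -0.24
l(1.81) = 0.01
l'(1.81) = -0.02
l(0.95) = 0.04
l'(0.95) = -0.05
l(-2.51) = 4.56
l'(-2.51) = -0.44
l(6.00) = 0.00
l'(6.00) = 0.00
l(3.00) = 0.00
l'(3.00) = 0.00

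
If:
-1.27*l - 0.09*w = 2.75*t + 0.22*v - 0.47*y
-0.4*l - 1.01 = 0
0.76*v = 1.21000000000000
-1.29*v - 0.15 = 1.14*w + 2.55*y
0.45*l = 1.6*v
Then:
No Solution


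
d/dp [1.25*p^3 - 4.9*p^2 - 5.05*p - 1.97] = 3.75*p^2 - 9.8*p - 5.05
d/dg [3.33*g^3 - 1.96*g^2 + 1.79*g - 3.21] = 9.99*g^2 - 3.92*g + 1.79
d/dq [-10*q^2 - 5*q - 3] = -20*q - 5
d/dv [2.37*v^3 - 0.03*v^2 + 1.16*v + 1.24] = 7.11*v^2 - 0.06*v + 1.16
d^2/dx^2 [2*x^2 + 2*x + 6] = 4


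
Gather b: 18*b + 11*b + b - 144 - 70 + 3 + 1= 30*b - 210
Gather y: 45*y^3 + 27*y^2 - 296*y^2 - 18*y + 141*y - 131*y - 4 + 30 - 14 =45*y^3 - 269*y^2 - 8*y + 12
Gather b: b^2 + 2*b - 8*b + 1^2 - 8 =b^2 - 6*b - 7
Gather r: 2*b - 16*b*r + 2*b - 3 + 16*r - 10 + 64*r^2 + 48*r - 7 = 4*b + 64*r^2 + r*(64 - 16*b) - 20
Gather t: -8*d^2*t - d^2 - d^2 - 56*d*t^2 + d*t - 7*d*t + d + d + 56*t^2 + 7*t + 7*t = -2*d^2 + 2*d + t^2*(56 - 56*d) + t*(-8*d^2 - 6*d + 14)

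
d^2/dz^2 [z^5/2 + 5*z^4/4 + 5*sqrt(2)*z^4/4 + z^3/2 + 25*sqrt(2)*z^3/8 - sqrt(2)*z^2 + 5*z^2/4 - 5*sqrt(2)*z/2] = 10*z^3 + 15*z^2 + 15*sqrt(2)*z^2 + 3*z + 75*sqrt(2)*z/4 - 2*sqrt(2) + 5/2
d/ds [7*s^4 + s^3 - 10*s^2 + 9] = s*(28*s^2 + 3*s - 20)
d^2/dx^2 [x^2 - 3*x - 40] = 2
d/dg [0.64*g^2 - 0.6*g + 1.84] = 1.28*g - 0.6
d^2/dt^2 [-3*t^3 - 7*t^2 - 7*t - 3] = -18*t - 14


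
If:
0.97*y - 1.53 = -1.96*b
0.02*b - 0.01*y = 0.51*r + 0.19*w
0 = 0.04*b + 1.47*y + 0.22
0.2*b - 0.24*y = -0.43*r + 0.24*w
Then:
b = 0.87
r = -0.18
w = 0.58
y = -0.17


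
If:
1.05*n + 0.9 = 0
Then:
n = -0.86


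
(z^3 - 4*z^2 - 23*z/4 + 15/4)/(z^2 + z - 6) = (z^3 - 4*z^2 - 23*z/4 + 15/4)/(z^2 + z - 6)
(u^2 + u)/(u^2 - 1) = u/(u - 1)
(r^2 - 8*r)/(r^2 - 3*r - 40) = r/(r + 5)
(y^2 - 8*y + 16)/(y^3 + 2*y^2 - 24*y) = (y - 4)/(y*(y + 6))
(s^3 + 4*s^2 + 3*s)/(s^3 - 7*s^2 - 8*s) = (s + 3)/(s - 8)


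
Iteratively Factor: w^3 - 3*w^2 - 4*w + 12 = (w + 2)*(w^2 - 5*w + 6) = (w - 3)*(w + 2)*(w - 2)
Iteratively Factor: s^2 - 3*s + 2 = (s - 1)*(s - 2)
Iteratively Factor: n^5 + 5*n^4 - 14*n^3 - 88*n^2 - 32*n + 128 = (n - 4)*(n^4 + 9*n^3 + 22*n^2 - 32) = (n - 4)*(n - 1)*(n^3 + 10*n^2 + 32*n + 32) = (n - 4)*(n - 1)*(n + 4)*(n^2 + 6*n + 8) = (n - 4)*(n - 1)*(n + 4)^2*(n + 2)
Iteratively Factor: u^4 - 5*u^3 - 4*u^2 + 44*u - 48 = (u - 4)*(u^3 - u^2 - 8*u + 12) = (u - 4)*(u - 2)*(u^2 + u - 6) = (u - 4)*(u - 2)*(u + 3)*(u - 2)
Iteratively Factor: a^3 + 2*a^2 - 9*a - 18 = (a - 3)*(a^2 + 5*a + 6) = (a - 3)*(a + 2)*(a + 3)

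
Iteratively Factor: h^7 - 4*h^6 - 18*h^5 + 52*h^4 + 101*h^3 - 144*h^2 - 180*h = (h + 2)*(h^6 - 6*h^5 - 6*h^4 + 64*h^3 - 27*h^2 - 90*h) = (h + 1)*(h + 2)*(h^5 - 7*h^4 + h^3 + 63*h^2 - 90*h) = h*(h + 1)*(h + 2)*(h^4 - 7*h^3 + h^2 + 63*h - 90) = h*(h - 3)*(h + 1)*(h + 2)*(h^3 - 4*h^2 - 11*h + 30) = h*(h - 5)*(h - 3)*(h + 1)*(h + 2)*(h^2 + h - 6) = h*(h - 5)*(h - 3)*(h + 1)*(h + 2)*(h + 3)*(h - 2)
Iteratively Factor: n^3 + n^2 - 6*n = (n)*(n^2 + n - 6) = n*(n + 3)*(n - 2)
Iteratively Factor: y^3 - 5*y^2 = (y)*(y^2 - 5*y) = y*(y - 5)*(y)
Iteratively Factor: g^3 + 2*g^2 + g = (g)*(g^2 + 2*g + 1) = g*(g + 1)*(g + 1)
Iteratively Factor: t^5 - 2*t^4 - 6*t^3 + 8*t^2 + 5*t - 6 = (t + 2)*(t^4 - 4*t^3 + 2*t^2 + 4*t - 3) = (t - 3)*(t + 2)*(t^3 - t^2 - t + 1) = (t - 3)*(t - 1)*(t + 2)*(t^2 - 1) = (t - 3)*(t - 1)*(t + 1)*(t + 2)*(t - 1)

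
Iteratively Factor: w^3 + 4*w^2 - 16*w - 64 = (w + 4)*(w^2 - 16) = (w + 4)^2*(w - 4)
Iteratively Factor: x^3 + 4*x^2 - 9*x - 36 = (x - 3)*(x^2 + 7*x + 12) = (x - 3)*(x + 4)*(x + 3)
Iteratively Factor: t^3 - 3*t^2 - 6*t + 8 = (t + 2)*(t^2 - 5*t + 4) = (t - 4)*(t + 2)*(t - 1)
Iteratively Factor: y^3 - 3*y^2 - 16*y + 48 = (y + 4)*(y^2 - 7*y + 12) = (y - 4)*(y + 4)*(y - 3)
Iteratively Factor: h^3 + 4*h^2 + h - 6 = (h + 2)*(h^2 + 2*h - 3) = (h - 1)*(h + 2)*(h + 3)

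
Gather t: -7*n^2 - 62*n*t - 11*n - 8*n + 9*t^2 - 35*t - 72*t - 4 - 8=-7*n^2 - 19*n + 9*t^2 + t*(-62*n - 107) - 12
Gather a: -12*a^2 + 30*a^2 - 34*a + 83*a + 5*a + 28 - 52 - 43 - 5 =18*a^2 + 54*a - 72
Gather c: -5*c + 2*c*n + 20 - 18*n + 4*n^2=c*(2*n - 5) + 4*n^2 - 18*n + 20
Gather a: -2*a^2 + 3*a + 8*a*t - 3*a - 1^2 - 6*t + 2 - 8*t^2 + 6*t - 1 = -2*a^2 + 8*a*t - 8*t^2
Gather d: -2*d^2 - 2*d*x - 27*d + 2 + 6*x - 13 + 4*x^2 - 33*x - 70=-2*d^2 + d*(-2*x - 27) + 4*x^2 - 27*x - 81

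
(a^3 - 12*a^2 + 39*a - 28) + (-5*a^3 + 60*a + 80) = -4*a^3 - 12*a^2 + 99*a + 52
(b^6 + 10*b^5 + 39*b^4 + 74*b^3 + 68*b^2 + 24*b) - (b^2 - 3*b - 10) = b^6 + 10*b^5 + 39*b^4 + 74*b^3 + 67*b^2 + 27*b + 10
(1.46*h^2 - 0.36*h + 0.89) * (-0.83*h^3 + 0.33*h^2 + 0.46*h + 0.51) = -1.2118*h^5 + 0.7806*h^4 - 0.1859*h^3 + 0.8727*h^2 + 0.2258*h + 0.4539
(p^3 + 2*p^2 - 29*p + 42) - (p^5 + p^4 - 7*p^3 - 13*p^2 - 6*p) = -p^5 - p^4 + 8*p^3 + 15*p^2 - 23*p + 42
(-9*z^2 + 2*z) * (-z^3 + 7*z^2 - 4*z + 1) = 9*z^5 - 65*z^4 + 50*z^3 - 17*z^2 + 2*z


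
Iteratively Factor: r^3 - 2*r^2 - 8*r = (r - 4)*(r^2 + 2*r) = r*(r - 4)*(r + 2)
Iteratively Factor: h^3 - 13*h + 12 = (h - 3)*(h^2 + 3*h - 4) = (h - 3)*(h - 1)*(h + 4)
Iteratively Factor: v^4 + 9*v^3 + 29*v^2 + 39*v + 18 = (v + 1)*(v^3 + 8*v^2 + 21*v + 18) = (v + 1)*(v + 3)*(v^2 + 5*v + 6) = (v + 1)*(v + 2)*(v + 3)*(v + 3)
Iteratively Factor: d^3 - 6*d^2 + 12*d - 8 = (d - 2)*(d^2 - 4*d + 4) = (d - 2)^2*(d - 2)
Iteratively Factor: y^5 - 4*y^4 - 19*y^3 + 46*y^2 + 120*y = (y + 2)*(y^4 - 6*y^3 - 7*y^2 + 60*y) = (y - 5)*(y + 2)*(y^3 - y^2 - 12*y) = (y - 5)*(y - 4)*(y + 2)*(y^2 + 3*y) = (y - 5)*(y - 4)*(y + 2)*(y + 3)*(y)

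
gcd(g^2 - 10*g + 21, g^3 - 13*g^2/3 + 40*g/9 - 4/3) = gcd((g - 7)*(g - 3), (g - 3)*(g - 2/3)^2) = g - 3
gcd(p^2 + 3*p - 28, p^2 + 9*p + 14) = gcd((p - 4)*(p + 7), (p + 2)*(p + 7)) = p + 7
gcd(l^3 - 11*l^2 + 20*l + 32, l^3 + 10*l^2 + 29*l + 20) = l + 1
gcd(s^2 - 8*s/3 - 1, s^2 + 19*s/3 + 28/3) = 1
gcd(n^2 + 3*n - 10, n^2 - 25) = n + 5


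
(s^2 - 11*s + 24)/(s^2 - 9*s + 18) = (s - 8)/(s - 6)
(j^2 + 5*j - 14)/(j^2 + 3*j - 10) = (j + 7)/(j + 5)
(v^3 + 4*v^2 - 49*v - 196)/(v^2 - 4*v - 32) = (v^2 - 49)/(v - 8)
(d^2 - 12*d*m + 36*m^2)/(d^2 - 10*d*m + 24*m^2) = (d - 6*m)/(d - 4*m)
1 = 1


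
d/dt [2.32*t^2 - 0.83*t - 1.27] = 4.64*t - 0.83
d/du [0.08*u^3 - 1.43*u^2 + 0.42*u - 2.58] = 0.24*u^2 - 2.86*u + 0.42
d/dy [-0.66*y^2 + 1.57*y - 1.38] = 1.57 - 1.32*y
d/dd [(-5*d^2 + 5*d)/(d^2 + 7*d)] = -40/(d^2 + 14*d + 49)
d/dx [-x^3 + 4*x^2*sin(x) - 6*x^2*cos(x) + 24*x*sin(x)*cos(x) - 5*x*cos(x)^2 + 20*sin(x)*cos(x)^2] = 6*x^2*sin(x) + 4*x^2*cos(x) - 3*x^2 + 8*x*sin(x) + 5*x*sin(2*x) - 12*x*cos(x) + 24*x*cos(2*x) + 12*sin(2*x) + 5*cos(x) - 5*cos(2*x)/2 + 15*cos(3*x) - 5/2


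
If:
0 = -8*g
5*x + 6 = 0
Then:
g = 0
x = -6/5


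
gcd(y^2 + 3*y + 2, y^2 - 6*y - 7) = y + 1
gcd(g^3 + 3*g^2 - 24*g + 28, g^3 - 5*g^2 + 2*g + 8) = g - 2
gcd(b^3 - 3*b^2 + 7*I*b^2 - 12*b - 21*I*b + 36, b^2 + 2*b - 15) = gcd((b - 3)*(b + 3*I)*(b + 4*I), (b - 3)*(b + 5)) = b - 3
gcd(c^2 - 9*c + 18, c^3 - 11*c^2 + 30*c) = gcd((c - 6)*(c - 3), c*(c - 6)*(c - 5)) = c - 6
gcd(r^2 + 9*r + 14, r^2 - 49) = r + 7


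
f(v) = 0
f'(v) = 0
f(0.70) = 0.00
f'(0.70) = 0.00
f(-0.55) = 0.00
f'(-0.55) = 0.00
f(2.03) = 0.00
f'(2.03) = 0.00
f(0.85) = 0.00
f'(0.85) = 0.00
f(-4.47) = 0.00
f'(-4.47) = 0.00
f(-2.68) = 0.00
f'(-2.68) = 0.00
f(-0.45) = 0.00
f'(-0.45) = 0.00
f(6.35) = 0.00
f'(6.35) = 0.00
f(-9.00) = 0.00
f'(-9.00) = 0.00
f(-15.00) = 0.00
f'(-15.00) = 0.00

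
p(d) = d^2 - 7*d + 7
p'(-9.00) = -25.00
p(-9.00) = 151.00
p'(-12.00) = -31.00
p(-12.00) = 235.00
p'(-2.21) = -11.42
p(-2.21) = 27.35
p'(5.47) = 3.94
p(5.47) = -1.37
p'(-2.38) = -11.76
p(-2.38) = 29.32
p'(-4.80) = -16.60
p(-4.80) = 63.64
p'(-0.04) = -7.08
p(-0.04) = 7.28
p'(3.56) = 0.12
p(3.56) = -5.25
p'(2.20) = -2.60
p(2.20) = -3.56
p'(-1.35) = -9.70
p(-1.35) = 18.27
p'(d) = 2*d - 7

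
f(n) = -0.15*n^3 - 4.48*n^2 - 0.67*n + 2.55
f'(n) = -0.45*n^2 - 8.96*n - 0.67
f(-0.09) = 2.57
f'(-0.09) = 0.13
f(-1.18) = -2.65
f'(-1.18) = 9.28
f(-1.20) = -2.84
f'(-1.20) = 9.43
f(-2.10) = -14.41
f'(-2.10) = 16.16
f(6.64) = -243.33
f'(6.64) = -80.00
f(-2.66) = -24.54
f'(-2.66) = 19.98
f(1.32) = -6.49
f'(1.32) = -13.28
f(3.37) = -56.33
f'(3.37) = -35.98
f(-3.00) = -31.71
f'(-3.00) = 22.16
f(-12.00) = -375.33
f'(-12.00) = 42.05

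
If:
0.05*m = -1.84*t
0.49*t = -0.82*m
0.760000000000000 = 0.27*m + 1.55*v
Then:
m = 0.00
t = 0.00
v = 0.49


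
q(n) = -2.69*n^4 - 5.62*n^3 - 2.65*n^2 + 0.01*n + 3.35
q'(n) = -10.76*n^3 - 16.86*n^2 - 5.3*n + 0.01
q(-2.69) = -47.31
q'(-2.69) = 101.71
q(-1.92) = -3.22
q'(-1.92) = 24.19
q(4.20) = -1296.77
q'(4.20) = -1116.85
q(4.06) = -1147.30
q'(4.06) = -1019.52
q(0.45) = 2.20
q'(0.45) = -6.77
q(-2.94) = -77.74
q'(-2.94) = 143.30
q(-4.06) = -395.16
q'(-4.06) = 463.71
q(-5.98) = -2329.64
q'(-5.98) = 1729.78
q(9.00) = -21957.28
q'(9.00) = -9257.39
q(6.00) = -4792.15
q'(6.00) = -2962.91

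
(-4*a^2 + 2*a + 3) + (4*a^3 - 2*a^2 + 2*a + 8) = 4*a^3 - 6*a^2 + 4*a + 11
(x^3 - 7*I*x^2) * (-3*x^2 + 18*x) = -3*x^5 + 18*x^4 + 21*I*x^4 - 126*I*x^3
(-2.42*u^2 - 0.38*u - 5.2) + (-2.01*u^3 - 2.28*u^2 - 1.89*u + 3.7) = -2.01*u^3 - 4.7*u^2 - 2.27*u - 1.5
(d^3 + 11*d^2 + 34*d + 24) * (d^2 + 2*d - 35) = d^5 + 13*d^4 + 21*d^3 - 293*d^2 - 1142*d - 840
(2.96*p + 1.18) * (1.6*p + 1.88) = 4.736*p^2 + 7.4528*p + 2.2184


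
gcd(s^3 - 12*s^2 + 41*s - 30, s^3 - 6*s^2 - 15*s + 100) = s - 5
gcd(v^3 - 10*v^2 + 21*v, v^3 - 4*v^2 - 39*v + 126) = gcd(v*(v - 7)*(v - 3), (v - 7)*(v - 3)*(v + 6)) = v^2 - 10*v + 21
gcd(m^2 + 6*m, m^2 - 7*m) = m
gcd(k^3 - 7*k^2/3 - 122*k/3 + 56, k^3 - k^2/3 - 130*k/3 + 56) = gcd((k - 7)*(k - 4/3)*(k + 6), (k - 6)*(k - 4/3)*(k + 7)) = k - 4/3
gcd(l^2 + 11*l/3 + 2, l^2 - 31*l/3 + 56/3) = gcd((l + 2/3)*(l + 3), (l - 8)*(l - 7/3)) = 1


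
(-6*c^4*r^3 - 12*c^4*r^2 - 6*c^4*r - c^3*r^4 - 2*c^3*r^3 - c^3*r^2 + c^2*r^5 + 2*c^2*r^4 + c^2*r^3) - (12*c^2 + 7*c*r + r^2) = -6*c^4*r^3 - 12*c^4*r^2 - 6*c^4*r - c^3*r^4 - 2*c^3*r^3 - c^3*r^2 + c^2*r^5 + 2*c^2*r^4 + c^2*r^3 - 12*c^2 - 7*c*r - r^2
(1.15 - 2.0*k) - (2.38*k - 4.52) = 5.67 - 4.38*k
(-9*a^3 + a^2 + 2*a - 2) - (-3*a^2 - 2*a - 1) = -9*a^3 + 4*a^2 + 4*a - 1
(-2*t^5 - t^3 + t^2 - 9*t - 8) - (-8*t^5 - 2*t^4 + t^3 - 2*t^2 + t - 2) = 6*t^5 + 2*t^4 - 2*t^3 + 3*t^2 - 10*t - 6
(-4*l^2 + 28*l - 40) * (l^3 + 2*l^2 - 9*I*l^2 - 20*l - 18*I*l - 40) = -4*l^5 + 20*l^4 + 36*I*l^4 + 96*l^3 - 180*I*l^3 - 480*l^2 - 144*I*l^2 - 320*l + 720*I*l + 1600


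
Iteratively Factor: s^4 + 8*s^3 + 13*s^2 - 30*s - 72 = (s + 4)*(s^3 + 4*s^2 - 3*s - 18) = (s - 2)*(s + 4)*(s^2 + 6*s + 9) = (s - 2)*(s + 3)*(s + 4)*(s + 3)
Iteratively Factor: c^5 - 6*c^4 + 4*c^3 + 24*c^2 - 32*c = (c - 4)*(c^4 - 2*c^3 - 4*c^2 + 8*c) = (c - 4)*(c - 2)*(c^3 - 4*c) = (c - 4)*(c - 2)^2*(c^2 + 2*c) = c*(c - 4)*(c - 2)^2*(c + 2)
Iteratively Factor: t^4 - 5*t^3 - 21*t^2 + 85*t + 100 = (t + 4)*(t^3 - 9*t^2 + 15*t + 25) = (t - 5)*(t + 4)*(t^2 - 4*t - 5) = (t - 5)^2*(t + 4)*(t + 1)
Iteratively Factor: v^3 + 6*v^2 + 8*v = (v + 4)*(v^2 + 2*v) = (v + 2)*(v + 4)*(v)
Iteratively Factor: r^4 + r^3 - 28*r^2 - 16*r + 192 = (r + 4)*(r^3 - 3*r^2 - 16*r + 48) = (r + 4)^2*(r^2 - 7*r + 12) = (r - 3)*(r + 4)^2*(r - 4)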